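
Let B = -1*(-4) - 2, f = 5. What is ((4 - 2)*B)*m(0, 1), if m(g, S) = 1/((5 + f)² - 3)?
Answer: 4/97 ≈ 0.041237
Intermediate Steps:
B = 2 (B = 4 - 2 = 2)
m(g, S) = 1/97 (m(g, S) = 1/((5 + 5)² - 3) = 1/(10² - 3) = 1/(100 - 3) = 1/97)
((4 - 2)*B)*m(0, 1) = ((4 - 2)*2)*(1/97) = (2*2)*(1/97) = 4*(1/97) = 4/97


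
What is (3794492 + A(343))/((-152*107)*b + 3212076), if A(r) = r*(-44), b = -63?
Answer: 314950/353059 ≈ 0.89206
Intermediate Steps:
A(r) = -44*r
(3794492 + A(343))/((-152*107)*b + 3212076) = (3794492 - 44*343)/(-152*107*(-63) + 3212076) = (3794492 - 15092)/(-16264*(-63) + 3212076) = 3779400/(1024632 + 3212076) = 3779400/4236708 = 3779400*(1/4236708) = 314950/353059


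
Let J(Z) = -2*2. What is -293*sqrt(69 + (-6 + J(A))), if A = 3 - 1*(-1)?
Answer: -293*sqrt(59) ≈ -2250.6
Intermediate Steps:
A = 4 (A = 3 + 1 = 4)
J(Z) = -4
-293*sqrt(69 + (-6 + J(A))) = -293*sqrt(69 + (-6 - 4)) = -293*sqrt(69 - 10) = -293*sqrt(59)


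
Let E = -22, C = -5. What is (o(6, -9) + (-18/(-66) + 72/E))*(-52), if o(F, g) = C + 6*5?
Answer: -1144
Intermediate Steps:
o(F, g) = 25 (o(F, g) = -5 + 6*5 = -5 + 30 = 25)
(o(6, -9) + (-18/(-66) + 72/E))*(-52) = (25 + (-18/(-66) + 72/(-22)))*(-52) = (25 + (-18*(-1/66) + 72*(-1/22)))*(-52) = (25 + (3/11 - 36/11))*(-52) = (25 - 3)*(-52) = 22*(-52) = -1144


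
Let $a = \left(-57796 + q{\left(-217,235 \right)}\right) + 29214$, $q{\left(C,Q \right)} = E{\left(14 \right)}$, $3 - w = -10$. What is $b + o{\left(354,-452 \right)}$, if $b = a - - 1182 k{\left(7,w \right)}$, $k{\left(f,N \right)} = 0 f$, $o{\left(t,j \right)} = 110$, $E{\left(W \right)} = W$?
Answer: $-28458$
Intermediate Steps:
$w = 13$ ($w = 3 - -10 = 3 + 10 = 13$)
$q{\left(C,Q \right)} = 14$
$k{\left(f,N \right)} = 0$
$a = -28568$ ($a = \left(-57796 + 14\right) + 29214 = -57782 + 29214 = -28568$)
$b = -28568$ ($b = -28568 - \left(-1182\right) 0 = -28568 - 0 = -28568 + 0 = -28568$)
$b + o{\left(354,-452 \right)} = -28568 + 110 = -28458$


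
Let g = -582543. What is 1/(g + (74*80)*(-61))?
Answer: -1/943663 ≈ -1.0597e-6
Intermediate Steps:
1/(g + (74*80)*(-61)) = 1/(-582543 + (74*80)*(-61)) = 1/(-582543 + 5920*(-61)) = 1/(-582543 - 361120) = 1/(-943663) = -1/943663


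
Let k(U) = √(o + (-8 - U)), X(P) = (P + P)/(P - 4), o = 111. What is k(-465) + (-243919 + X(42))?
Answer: -4634419/19 + 2*√142 ≈ -2.4389e+5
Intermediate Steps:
X(P) = 2*P/(-4 + P) (X(P) = (2*P)/(-4 + P) = 2*P/(-4 + P))
k(U) = √(103 - U) (k(U) = √(111 + (-8 - U)) = √(103 - U))
k(-465) + (-243919 + X(42)) = √(103 - 1*(-465)) + (-243919 + 2*42/(-4 + 42)) = √(103 + 465) + (-243919 + 2*42/38) = √568 + (-243919 + 2*42*(1/38)) = 2*√142 + (-243919 + 42/19) = 2*√142 - 4634419/19 = -4634419/19 + 2*√142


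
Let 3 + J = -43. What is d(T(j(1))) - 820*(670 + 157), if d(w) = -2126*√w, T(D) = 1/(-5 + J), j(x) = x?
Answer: -678140 - 2126*I*√51/51 ≈ -6.7814e+5 - 297.7*I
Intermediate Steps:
J = -46 (J = -3 - 43 = -46)
T(D) = -1/51 (T(D) = 1/(-5 - 46) = 1/(-51) = -1/51)
d(T(j(1))) - 820*(670 + 157) = -2126*I*√51/51 - 820*(670 + 157) = -2126*I*√51/51 - 820*827 = -2126*I*√51/51 - 678140 = -678140 - 2126*I*√51/51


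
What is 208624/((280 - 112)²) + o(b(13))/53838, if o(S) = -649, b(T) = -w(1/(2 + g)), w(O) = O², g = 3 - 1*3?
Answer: 38936047/5276124 ≈ 7.3797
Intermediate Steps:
g = 0 (g = 3 - 3 = 0)
b(T) = -¼ (b(T) = -(1/(2 + 0))² = -(1/2)² = -(½)² = -1*¼ = -¼)
208624/((280 - 112)²) + o(b(13))/53838 = 208624/((280 - 112)²) - 649/53838 = 208624/(168²) - 649*1/53838 = 208624/28224 - 649/53838 = 208624*(1/28224) - 649/53838 = 13039/1764 - 649/53838 = 38936047/5276124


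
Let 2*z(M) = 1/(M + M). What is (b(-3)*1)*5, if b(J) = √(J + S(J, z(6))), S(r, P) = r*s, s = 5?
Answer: 15*I*√2 ≈ 21.213*I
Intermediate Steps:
z(M) = 1/(4*M) (z(M) = 1/(2*(M + M)) = 1/(2*((2*M))) = (1/(2*M))/2 = 1/(4*M))
S(r, P) = 5*r (S(r, P) = r*5 = 5*r)
b(J) = √6*√J (b(J) = √(J + 5*J) = √(6*J) = √6*√J)
(b(-3)*1)*5 = ((√6*√(-3))*1)*5 = ((√6*(I*√3))*1)*5 = ((3*I*√2)*1)*5 = (3*I*√2)*5 = 15*I*√2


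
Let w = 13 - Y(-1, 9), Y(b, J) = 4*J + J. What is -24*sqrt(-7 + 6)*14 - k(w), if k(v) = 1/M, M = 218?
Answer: -1/218 - 336*I ≈ -0.0045872 - 336.0*I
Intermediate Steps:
Y(b, J) = 5*J
w = -32 (w = 13 - 5*9 = 13 - 1*45 = 13 - 45 = -32)
k(v) = 1/218
-24*sqrt(-7 + 6)*14 - k(w) = -24*sqrt(-7 + 6)*14 - 1*1/218 = -24*I*14 - 1/218 = -336*I - 1/218 = -1/218 - 336*I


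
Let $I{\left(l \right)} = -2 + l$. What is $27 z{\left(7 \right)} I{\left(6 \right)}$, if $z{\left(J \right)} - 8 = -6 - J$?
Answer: $-540$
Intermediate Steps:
$z{\left(J \right)} = 2 - J$ ($z{\left(J \right)} = 8 - \left(6 + J\right) = 2 - J$)
$27 z{\left(7 \right)} I{\left(6 \right)} = 27 \left(2 - 7\right) \left(-2 + 6\right) = 27 \left(2 - 7\right) 4 = 27 \left(-5\right) 4 = \left(-135\right) 4 = -540$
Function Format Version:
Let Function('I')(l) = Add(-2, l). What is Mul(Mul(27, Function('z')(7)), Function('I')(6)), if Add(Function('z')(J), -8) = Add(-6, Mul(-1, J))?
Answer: -540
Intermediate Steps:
Function('z')(J) = Add(2, Mul(-1, J)) (Function('z')(J) = Add(8, Add(-6, Mul(-1, J))) = Add(2, Mul(-1, J)))
Mul(Mul(27, Function('z')(7)), Function('I')(6)) = Mul(Mul(27, Add(2, Mul(-1, 7))), Add(-2, 6)) = Mul(Mul(27, Add(2, -7)), 4) = Mul(Mul(27, -5), 4) = Mul(-135, 4) = -540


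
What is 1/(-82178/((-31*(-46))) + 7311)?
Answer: 713/5171654 ≈ 0.00013787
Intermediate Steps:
1/(-82178/((-31*(-46))) + 7311) = 1/(-82178/1426 + 7311) = 1/(-82178*1/1426 + 7311) = 1/(-41089/713 + 7311) = 1/(5171654/713) = 713/5171654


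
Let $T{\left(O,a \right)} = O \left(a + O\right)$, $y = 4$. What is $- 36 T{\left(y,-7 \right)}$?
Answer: $432$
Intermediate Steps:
$T{\left(O,a \right)} = O \left(O + a\right)$
$- 36 T{\left(y,-7 \right)} = - 36 \cdot 4 \left(4 - 7\right) = - 36 \cdot 4 \left(-3\right) = \left(-36\right) \left(-12\right) = 432$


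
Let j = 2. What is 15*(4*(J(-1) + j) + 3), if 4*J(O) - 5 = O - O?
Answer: 240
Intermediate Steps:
J(O) = 5/4 (J(O) = 5/4 + (O - O)/4 = 5/4 + (¼)*0 = 5/4 + 0 = 5/4)
15*(4*(J(-1) + j) + 3) = 15*(4*(5/4 + 2) + 3) = 15*(4*(13/4) + 3) = 15*(13 + 3) = 15*16 = 240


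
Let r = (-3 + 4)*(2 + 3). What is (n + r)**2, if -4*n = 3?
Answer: 289/16 ≈ 18.063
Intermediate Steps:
n = -3/4 (n = -1/4*3 = -3/4 ≈ -0.75000)
r = 5 (r = 1*5 = 5)
(n + r)**2 = (-3/4 + 5)**2 = (17/4)**2 = 289/16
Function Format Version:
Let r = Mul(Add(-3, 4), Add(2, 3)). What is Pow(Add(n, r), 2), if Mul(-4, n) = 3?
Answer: Rational(289, 16) ≈ 18.063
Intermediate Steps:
n = Rational(-3, 4) (n = Mul(Rational(-1, 4), 3) = Rational(-3, 4) ≈ -0.75000)
r = 5 (r = Mul(1, 5) = 5)
Pow(Add(n, r), 2) = Pow(Add(Rational(-3, 4), 5), 2) = Pow(Rational(17, 4), 2) = Rational(289, 16)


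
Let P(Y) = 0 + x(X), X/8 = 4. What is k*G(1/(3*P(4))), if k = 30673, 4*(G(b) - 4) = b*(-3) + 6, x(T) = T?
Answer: 21563119/128 ≈ 1.6846e+5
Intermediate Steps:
X = 32 (X = 8*4 = 32)
P(Y) = 32 (P(Y) = 0 + 32 = 32)
G(b) = 11/2 - 3*b/4 (G(b) = 4 + (b*(-3) + 6)/4 = 4 + (-3*b + 6)/4 = 4 + (6 - 3*b)/4 = 4 + (3/2 - 3*b/4) = 11/2 - 3*b/4)
k*G(1/(3*P(4))) = 30673*(11/2 - 3/(4*3*32)) = 30673*(11/2 - 1/(4*32)) = 30673*(11/2 - 3/4*1/96) = 30673*(11/2 - 1/128) = 30673*(703/128) = 21563119/128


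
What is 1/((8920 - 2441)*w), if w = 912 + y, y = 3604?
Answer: 1/29259164 ≈ 3.4177e-8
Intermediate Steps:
w = 4516 (w = 912 + 3604 = 4516)
1/((8920 - 2441)*w) = 1/((8920 - 2441)*4516) = (1/4516)/6479 = (1/6479)*(1/4516) = 1/29259164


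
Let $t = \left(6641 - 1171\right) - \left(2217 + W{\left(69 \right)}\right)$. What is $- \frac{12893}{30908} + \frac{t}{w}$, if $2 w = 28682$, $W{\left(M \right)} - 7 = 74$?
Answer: $- \frac{86858337}{443251628} \approx -0.19596$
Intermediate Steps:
$W{\left(M \right)} = 81$ ($W{\left(M \right)} = 7 + 74 = 81$)
$w = 14341$ ($w = \frac{1}{2} \cdot 28682 = 14341$)
$t = 3172$ ($t = \left(6641 - 1171\right) - 2298 = 5470 - 2298 = 3172$)
$- \frac{12893}{30908} + \frac{t}{w} = - \frac{12893}{30908} + \frac{3172}{14341} = - \frac{86858337}{443251628}$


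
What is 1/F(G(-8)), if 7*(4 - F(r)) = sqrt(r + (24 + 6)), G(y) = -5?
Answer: 7/23 ≈ 0.30435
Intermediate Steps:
F(r) = 4 - sqrt(30 + r)/7 (F(r) = 4 - sqrt(r + (24 + 6))/7 = 4 - sqrt(r + 30)/7 = 4 - sqrt(30 + r)/7)
1/F(G(-8)) = 1/(4 - sqrt(30 - 5)/7) = 1/(4 - sqrt(25)/7) = 1/(4 - 1/7*5) = 1/(4 - 5/7) = 1/(23/7) = 7/23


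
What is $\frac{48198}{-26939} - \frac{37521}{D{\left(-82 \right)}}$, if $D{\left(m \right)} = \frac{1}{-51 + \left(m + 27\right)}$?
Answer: $\frac{107142443016}{26939} \approx 3.9772 \cdot 10^{6}$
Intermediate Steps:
$D{\left(m \right)} = \frac{1}{-24 + m}$ ($D{\left(m \right)} = \frac{1}{-51 + \left(27 + m\right)} = \frac{1}{-24 + m}$)
$\frac{48198}{-26939} - \frac{37521}{D{\left(-82 \right)}} = \frac{48198}{-26939} - \frac{37521}{\frac{1}{-24 - 82}} = 48198 \left(- \frac{1}{26939}\right) - \frac{37521}{\frac{1}{-106}} = - \frac{48198}{26939} - \frac{37521}{- \frac{1}{106}} = - \frac{48198}{26939} - -3977226 = - \frac{48198}{26939} + 3977226 = \frac{107142443016}{26939}$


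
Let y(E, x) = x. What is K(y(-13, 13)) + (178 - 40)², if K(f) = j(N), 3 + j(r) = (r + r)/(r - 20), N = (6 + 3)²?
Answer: 1161663/61 ≈ 19044.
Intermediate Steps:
N = 81 (N = 9² = 81)
j(r) = -3 + 2*r/(-20 + r) (j(r) = -3 + (r + r)/(r - 20) = -3 + (2*r)/(-20 + r) = -3 + 2*r/(-20 + r))
K(f) = -21/61 (K(f) = (60 - 1*81)/(-20 + 81) = (60 - 81)/61 = (1/61)*(-21) = -21/61)
K(y(-13, 13)) + (178 - 40)² = -21/61 + (178 - 40)² = -21/61 + 138² = -21/61 + 19044 = 1161663/61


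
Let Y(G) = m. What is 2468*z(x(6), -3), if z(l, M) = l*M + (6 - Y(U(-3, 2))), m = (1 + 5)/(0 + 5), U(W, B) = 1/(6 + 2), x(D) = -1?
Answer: 96252/5 ≈ 19250.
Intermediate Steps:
U(W, B) = 1/8
m = 6/5 ≈ 1.2000
Y(G) = 6/5
z(l, M) = 24/5 + M*l (z(l, M) = l*M + (6 - 1*6/5) = M*l + (6 - 6/5) = M*l + 24/5 = 24/5 + M*l)
2468*z(x(6), -3) = 2468*(24/5 - 3*(-1)) = 2468*(24/5 + 3) = 2468*(39/5) = 96252/5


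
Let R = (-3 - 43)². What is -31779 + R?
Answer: -29663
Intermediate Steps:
R = 2116 (R = (-46)² = 2116)
-31779 + R = -31779 + 2116 = -29663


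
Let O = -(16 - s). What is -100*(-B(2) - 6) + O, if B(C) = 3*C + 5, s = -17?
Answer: 1667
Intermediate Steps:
B(C) = 5 + 3*C
O = -33 (O = -(16 - 1*(-17)) = -(16 + 17) = -1*33 = -33)
-100*(-B(2) - 6) + O = -100*(-(5 + 3*2) - 6) - 33 = -100*(-(5 + 6) - 6) - 33 = -100*(-1*11 - 6) - 33 = -100*(-11 - 6) - 33 = -100*(-17) - 33 = 1700 - 33 = 1667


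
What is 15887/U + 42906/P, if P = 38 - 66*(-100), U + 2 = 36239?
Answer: 830121314/120270603 ≈ 6.9021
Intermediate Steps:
U = 36237 (U = -2 + 36239 = 36237)
P = 6638 (P = 38 + 6600 = 6638)
15887/U + 42906/P = 15887/36237 + 42906/6638 = 15887*(1/36237) + 42906*(1/6638) = 15887/36237 + 21453/3319 = 830121314/120270603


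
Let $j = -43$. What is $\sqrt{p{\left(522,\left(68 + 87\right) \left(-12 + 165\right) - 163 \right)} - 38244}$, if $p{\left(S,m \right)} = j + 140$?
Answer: $i \sqrt{38147} \approx 195.31 i$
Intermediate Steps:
$p{\left(S,m \right)} = 97$ ($p{\left(S,m \right)} = -43 + 140 = 97$)
$\sqrt{p{\left(522,\left(68 + 87\right) \left(-12 + 165\right) - 163 \right)} - 38244} = \sqrt{97 - 38244} = \sqrt{-38147} = i \sqrt{38147}$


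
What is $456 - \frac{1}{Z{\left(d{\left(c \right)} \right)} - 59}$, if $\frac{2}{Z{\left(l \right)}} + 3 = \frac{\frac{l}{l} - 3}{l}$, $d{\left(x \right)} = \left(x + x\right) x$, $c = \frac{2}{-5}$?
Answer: $\frac{999133}{2191} \approx 456.02$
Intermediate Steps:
$c = - \frac{2}{5}$ ($c = 2 \left(- \frac{1}{5}\right) = - \frac{2}{5} \approx -0.4$)
$d{\left(x \right)} = 2 x^{2}$ ($d{\left(x \right)} = 2 x x = 2 x^{2}$)
$Z{\left(l \right)} = \frac{2}{-3 - \frac{2}{l}}$ ($Z{\left(l \right)} = \frac{2}{-3 + \frac{\frac{l}{l} - 3}{l}} = \frac{2}{-3 + \frac{1 - 3}{l}} = \frac{2}{-3 - \frac{2}{l}}$)
$456 - \frac{1}{Z{\left(d{\left(c \right)} \right)} - 59} = 456 - \frac{1}{- \frac{2 \cdot 2 \left(- \frac{2}{5}\right)^{2}}{2 + 3 \cdot 2 \left(- \frac{2}{5}\right)^{2}} - 59} = 456 - \frac{1}{- \frac{2 \cdot 2 \cdot \frac{4}{25}}{2 + 3 \cdot 2 \cdot \frac{4}{25}} - 59} = 456 - \frac{1}{\left(-2\right) \frac{8}{25} \frac{1}{2 + 3 \cdot \frac{8}{25}} - 59} = 456 - \frac{1}{\left(-2\right) \frac{8}{25} \frac{1}{2 + \frac{24}{25}} - 59} = 456 - \frac{1}{\left(-2\right) \frac{8}{25} \frac{1}{\frac{74}{25}} - 59} = 456 - \frac{1}{\left(-2\right) \frac{8}{25} \cdot \frac{25}{74} - 59} = 456 - \frac{1}{- \frac{8}{37} - 59} = 456 - \frac{1}{- \frac{2191}{37}} = 456 - - \frac{37}{2191} = 456 + \frac{37}{2191} = \frac{999133}{2191}$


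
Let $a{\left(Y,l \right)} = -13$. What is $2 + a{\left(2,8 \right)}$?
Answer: $-11$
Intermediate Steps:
$2 + a{\left(2,8 \right)} = 2 - 13 = -11$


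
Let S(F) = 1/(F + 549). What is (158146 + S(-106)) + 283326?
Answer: 195572097/443 ≈ 4.4147e+5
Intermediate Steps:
S(F) = 1/(549 + F)
(158146 + S(-106)) + 283326 = (158146 + 1/(549 - 106)) + 283326 = (158146 + 1/443) + 283326 = 70058679/443 + 283326 = 195572097/443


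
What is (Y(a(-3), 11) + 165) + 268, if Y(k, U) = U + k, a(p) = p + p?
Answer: 438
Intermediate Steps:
a(p) = 2*p
(Y(a(-3), 11) + 165) + 268 = ((11 + 2*(-3)) + 165) + 268 = ((11 - 6) + 165) + 268 = (5 + 165) + 268 = 170 + 268 = 438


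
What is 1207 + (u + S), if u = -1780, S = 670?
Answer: 97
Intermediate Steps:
1207 + (u + S) = 1207 + (-1780 + 670) = 1207 - 1110 = 97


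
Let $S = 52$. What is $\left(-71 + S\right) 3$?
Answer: $-57$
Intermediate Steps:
$\left(-71 + S\right) 3 = \left(-71 + 52\right) 3 = \left(-19\right) 3 = -57$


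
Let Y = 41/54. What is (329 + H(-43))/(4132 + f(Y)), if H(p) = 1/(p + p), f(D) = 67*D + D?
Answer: 763911/9714388 ≈ 0.078637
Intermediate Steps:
Y = 41/54 (Y = 41*(1/54) = 41/54 ≈ 0.75926)
f(D) = 68*D
H(p) = 1/(2*p)
(329 + H(-43))/(4132 + f(Y)) = (329 + (½)/(-43))/(4132 + 68*(41/54)) = (329 + (½)*(-1/43))/(4132 + 1394/27) = (329 - 1/86)/(112958/27) = (28293/86)*(27/112958) = 763911/9714388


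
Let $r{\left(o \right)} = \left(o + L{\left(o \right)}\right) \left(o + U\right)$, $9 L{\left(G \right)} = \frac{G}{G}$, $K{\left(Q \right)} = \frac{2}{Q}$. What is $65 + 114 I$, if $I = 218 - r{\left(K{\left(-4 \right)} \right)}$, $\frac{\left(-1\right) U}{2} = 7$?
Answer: $\frac{145645}{6} \approx 24274.0$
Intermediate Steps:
$U = -14$ ($U = \left(-2\right) 7 = -14$)
$L{\left(G \right)} = \frac{1}{9}$ ($L{\left(G \right)} = \frac{G \frac{1}{G}}{9} = \frac{1}{9} \cdot 1 = \frac{1}{9}$)
$r{\left(o \right)} = \left(-14 + o\right) \left(\frac{1}{9} + o\right)$ ($r{\left(o \right)} = \left(o + \frac{1}{9}\right) \left(o - 14\right) = \left(\frac{1}{9} + o\right) \left(-14 + o\right) = \left(-14 + o\right) \left(\frac{1}{9} + o\right)$)
$I = \frac{7645}{36}$ ($I = 218 - \left(- \frac{14}{9} + \left(\frac{2}{-4}\right)^{2} - \frac{125 \frac{2}{-4}}{9}\right) = 218 - \left(- \frac{14}{9} + \left(2 \left(- \frac{1}{4}\right)\right)^{2} - \frac{125 \cdot 2 \left(- \frac{1}{4}\right)}{9}\right) = 218 - \left(- \frac{14}{9} + \left(- \frac{1}{2}\right)^{2} - - \frac{125}{18}\right) = 218 - \left(- \frac{14}{9} + \frac{1}{4} + \frac{125}{18}\right) = 218 - \frac{203}{36} = \frac{7645}{36} \approx 212.36$)
$65 + 114 I = 65 + 114 \cdot \frac{7645}{36} = 65 + \frac{145255}{6} = \frac{145645}{6}$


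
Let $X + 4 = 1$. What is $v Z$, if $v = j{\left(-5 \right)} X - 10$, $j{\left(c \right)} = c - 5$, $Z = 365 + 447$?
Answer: $16240$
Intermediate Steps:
$X = -3$ ($X = -4 + 1 = -3$)
$Z = 812$
$j{\left(c \right)} = -5 + c$ ($j{\left(c \right)} = c - 5 = -5 + c$)
$v = 20$ ($v = \left(-5 - 5\right) \left(-3\right) - 10 = \left(-10\right) \left(-3\right) - 10 = 30 - 10 = 20$)
$v Z = 20 \cdot 812 = 16240$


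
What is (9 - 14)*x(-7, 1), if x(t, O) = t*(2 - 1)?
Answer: 35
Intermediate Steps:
x(t, O) = t (x(t, O) = t*1 = t)
(9 - 14)*x(-7, 1) = (9 - 14)*(-7) = -5*(-7) = 35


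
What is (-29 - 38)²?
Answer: 4489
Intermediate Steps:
(-29 - 38)² = (-67)² = 4489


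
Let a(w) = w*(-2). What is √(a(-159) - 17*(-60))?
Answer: √1338 ≈ 36.579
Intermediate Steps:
a(w) = -2*w
√(a(-159) - 17*(-60)) = √(-2*(-159) - 17*(-60)) = √(318 + 1020) = √1338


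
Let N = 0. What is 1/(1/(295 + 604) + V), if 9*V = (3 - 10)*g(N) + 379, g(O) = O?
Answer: 8091/340730 ≈ 0.023746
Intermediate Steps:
V = 379/9 (V = ((3 - 10)*0 + 379)/9 = (-7*0 + 379)/9 = (0 + 379)/9 = (1/9)*379 = 379/9 ≈ 42.111)
1/(1/(295 + 604) + V) = 1/(1/(295 + 604) + 379/9) = 1/(1/899 + 379/9) = 1/(340730/8091) = 8091/340730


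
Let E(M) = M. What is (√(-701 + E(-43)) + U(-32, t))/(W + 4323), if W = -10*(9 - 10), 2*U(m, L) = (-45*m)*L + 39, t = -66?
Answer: -95001/8666 + 2*I*√186/4333 ≈ -10.962 + 0.006295*I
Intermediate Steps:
U(m, L) = 39/2 - 45*L*m/2 (U(m, L) = ((-45*m)*L + 39)/2 = (-45*L*m + 39)/2 = (39 - 45*L*m)/2 = 39/2 - 45*L*m/2)
W = 10 (W = -10*(-1) = 10)
(√(-701 + E(-43)) + U(-32, t))/(W + 4323) = (√(-701 - 43) + (39/2 - 45/2*(-66)*(-32)))/(10 + 4323) = (√(-744) + (39/2 - 47520))/4333 = (2*I*√186 - 95001/2)*(1/4333) = (-95001/2 + 2*I*√186)*(1/4333) = -95001/8666 + 2*I*√186/4333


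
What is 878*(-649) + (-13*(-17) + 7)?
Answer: -569594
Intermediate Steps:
878*(-649) + (-13*(-17) + 7) = -569822 + (221 + 7) = -569822 + 228 = -569594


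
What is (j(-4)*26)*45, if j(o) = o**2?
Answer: 18720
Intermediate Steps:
(j(-4)*26)*45 = ((-4)**2*26)*45 = (16*26)*45 = 416*45 = 18720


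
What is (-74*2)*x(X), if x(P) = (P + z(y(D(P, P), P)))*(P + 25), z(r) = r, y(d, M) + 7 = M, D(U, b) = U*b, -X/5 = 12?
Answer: -657860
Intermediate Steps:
X = -60 (X = -5*12 = -60)
y(d, M) = -7 + M
x(P) = (-7 + 2*P)*(25 + P) (x(P) = (P + (-7 + P))*(P + 25) = (-7 + 2*P)*(25 + P))
(-74*2)*x(X) = (-74*2)*(-175 + 2*(-60)² + 43*(-60)) = -148*(-175 + 2*3600 - 2580) = -148*(-175 + 7200 - 2580) = -148*4445 = -657860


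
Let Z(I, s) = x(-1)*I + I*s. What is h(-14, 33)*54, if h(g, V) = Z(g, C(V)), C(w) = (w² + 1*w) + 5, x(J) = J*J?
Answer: -852768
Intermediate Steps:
x(J) = J²
C(w) = 5 + w + w² (C(w) = (w² + w) + 5 = (w + w²) + 5 = 5 + w + w²)
Z(I, s) = I + I*s (Z(I, s) = (-1)²*I + I*s = 1*I + I*s = I + I*s)
h(g, V) = g*(6 + V + V²) (h(g, V) = g*(1 + (5 + V + V²)) = g*(6 + V + V²))
h(-14, 33)*54 = -14*(6 + 33 + 33²)*54 = -14*(6 + 33 + 1089)*54 = -14*1128*54 = -15792*54 = -852768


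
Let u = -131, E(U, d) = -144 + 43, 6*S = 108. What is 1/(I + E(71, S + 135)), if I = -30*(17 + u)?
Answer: 1/3319 ≈ 0.00030130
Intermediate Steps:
S = 18 (S = (⅙)*108 = 18)
E(U, d) = -101
I = 3420 (I = -30*(17 - 131) = -30*(-114) = 3420)
1/(I + E(71, S + 135)) = 1/(3420 - 101) = 1/3319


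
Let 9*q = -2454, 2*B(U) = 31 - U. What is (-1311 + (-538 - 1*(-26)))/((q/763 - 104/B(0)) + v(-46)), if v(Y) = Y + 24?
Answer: 129358257/2062568 ≈ 62.717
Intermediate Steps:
B(U) = 31/2 - U/2 (B(U) = (31 - U)/2 = 31/2 - U/2)
q = -818/3 (q = (1/9)*(-2454) = -818/3 ≈ -272.67)
v(Y) = 24 + Y
(-1311 + (-538 - 1*(-26)))/((q/763 - 104/B(0)) + v(-46)) = (-1311 + (-538 - 1*(-26)))/((-818/3/763 - 104/(31/2 - 1/2*0)) + (24 - 46)) = (-1311 + (-538 + 26))/((-818/3*1/763 - 104/(31/2 + 0)) - 22) = (-1311 - 512)/((-818/2289 - 104/31/2) - 22) = -1823/((-818/2289 - 104*2/31) - 22) = -1823/((-818/2289 - 208/31) - 22) = -1823/(-501470/70959 - 22) = -1823/(-2062568/70959) = -1823*(-70959/2062568) = 129358257/2062568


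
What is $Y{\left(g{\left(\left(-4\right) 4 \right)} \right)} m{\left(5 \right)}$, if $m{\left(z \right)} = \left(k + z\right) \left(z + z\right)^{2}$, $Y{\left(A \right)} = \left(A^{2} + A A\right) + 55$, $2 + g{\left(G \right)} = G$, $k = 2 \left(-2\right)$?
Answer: $70300$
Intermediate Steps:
$k = -4$
$g{\left(G \right)} = -2 + G$
$Y{\left(A \right)} = 55 + 2 A^{2}$ ($Y{\left(A \right)} = \left(A^{2} + A^{2}\right) + 55 = 2 A^{2} + 55 = 55 + 2 A^{2}$)
$m{\left(z \right)} = 4 z^{2} \left(-4 + z\right)$ ($m{\left(z \right)} = \left(-4 + z\right) \left(z + z\right)^{2} = \left(-4 + z\right) \left(2 z\right)^{2} = \left(-4 + z\right) 4 z^{2} = 4 z^{2} \left(-4 + z\right)$)
$Y{\left(g{\left(\left(-4\right) 4 \right)} \right)} m{\left(5 \right)} = \left(55 + 2 \left(-2 - 16\right)^{2}\right) 4 \cdot 5^{2} \left(-4 + 5\right) = \left(55 + 2 \left(-2 - 16\right)^{2}\right) 4 \cdot 25 \cdot 1 = \left(55 + 2 \left(-18\right)^{2}\right) 100 = \left(55 + 2 \cdot 324\right) 100 = \left(55 + 648\right) 100 = 703 \cdot 100 = 70300$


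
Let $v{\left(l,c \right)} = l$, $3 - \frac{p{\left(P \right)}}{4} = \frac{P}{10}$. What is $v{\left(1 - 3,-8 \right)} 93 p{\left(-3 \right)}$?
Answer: $- \frac{12276}{5} \approx -2455.2$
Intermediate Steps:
$p{\left(P \right)} = 12 - \frac{2 P}{5}$ ($p{\left(P \right)} = 12 - 4 \frac{P}{10} = 12 - \frac{2 P}{5}$)
$v{\left(1 - 3,-8 \right)} 93 p{\left(-3 \right)} = \left(1 - 3\right) 93 \left(12 - - \frac{6}{5}\right) = \left(1 - 3\right) 93 \left(12 + \frac{6}{5}\right) = \left(-2\right) 93 \cdot \frac{66}{5} = \left(-186\right) \frac{66}{5} = - \frac{12276}{5}$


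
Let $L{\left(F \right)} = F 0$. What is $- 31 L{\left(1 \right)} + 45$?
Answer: $45$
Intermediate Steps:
$L{\left(F \right)} = 0$
$- 31 L{\left(1 \right)} + 45 = \left(-31\right) 0 + 45 = 0 + 45 = 45$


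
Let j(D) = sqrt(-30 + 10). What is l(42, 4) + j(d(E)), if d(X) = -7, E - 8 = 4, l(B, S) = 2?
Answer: 2 + 2*I*sqrt(5) ≈ 2.0 + 4.4721*I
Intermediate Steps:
E = 12 (E = 8 + 4 = 12)
j(D) = 2*I*sqrt(5) (j(D) = sqrt(-20) = 2*I*sqrt(5))
l(42, 4) + j(d(E)) = 2 + 2*I*sqrt(5)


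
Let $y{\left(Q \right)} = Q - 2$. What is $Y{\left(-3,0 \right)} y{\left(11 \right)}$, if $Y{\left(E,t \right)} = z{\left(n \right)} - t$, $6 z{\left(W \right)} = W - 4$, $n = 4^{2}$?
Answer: $18$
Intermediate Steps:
$y{\left(Q \right)} = -2 + Q$ ($y{\left(Q \right)} = Q - 2 = -2 + Q$)
$n = 16$
$z{\left(W \right)} = - \frac{2}{3} + \frac{W}{6}$ ($z{\left(W \right)} = \frac{W - 4}{6} = \frac{-4 + W}{6} = - \frac{2}{3} + \frac{W}{6}$)
$Y{\left(E,t \right)} = 2 - t$ ($Y{\left(E,t \right)} = \left(- \frac{2}{3} + \frac{1}{6} \cdot 16\right) - t = \left(- \frac{2}{3} + \frac{8}{3}\right) - t = 2 - t$)
$Y{\left(-3,0 \right)} y{\left(11 \right)} = \left(2 - 0\right) \left(-2 + 11\right) = \left(2 + 0\right) 9 = 2 \cdot 9 = 18$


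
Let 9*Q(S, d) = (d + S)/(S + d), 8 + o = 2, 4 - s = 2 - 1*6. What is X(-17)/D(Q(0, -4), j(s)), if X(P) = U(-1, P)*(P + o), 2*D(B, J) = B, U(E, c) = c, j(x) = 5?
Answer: 7038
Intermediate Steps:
s = 8 (s = 4 - (2 - 1*6) = 4 - (2 - 6) = 4 - 1*(-4) = 4 + 4 = 8)
o = -6 (o = -8 + 2 = -6)
Q(S, d) = ⅑ (Q(S, d) = ((d + S)/(S + d))/9 = ((S + d)/(S + d))/9 = (⅑)*1 = ⅑)
D(B, J) = B/2
X(P) = P*(-6 + P) (X(P) = P*(P - 6) = P*(-6 + P))
X(-17)/D(Q(0, -4), j(s)) = (-17*(-6 - 17))/(((½)*(⅑))) = (-17*(-23))/(1/18) = 391*18 = 7038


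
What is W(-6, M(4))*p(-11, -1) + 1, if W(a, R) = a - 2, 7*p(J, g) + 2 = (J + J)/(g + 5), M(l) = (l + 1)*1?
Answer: 67/7 ≈ 9.5714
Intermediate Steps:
M(l) = 1 + l (M(l) = (1 + l)*1 = 1 + l)
p(J, g) = -2/7 + 2*J/(7*(5 + g)) (p(J, g) = -2/7 + ((J + J)/(g + 5))/7 = -2/7 + ((2*J)/(5 + g))/7 = -2/7 + (2*J/(5 + g))/7 = -2/7 + 2*J/(7*(5 + g)))
W(a, R) = -2 + a
W(-6, M(4))*p(-11, -1) + 1 = (-2 - 6)*(2*(-5 - 11 - 1*(-1))/(7*(5 - 1))) + 1 = -16*(-5 - 11 + 1)/(7*4) + 1 = -16*(-15)/(7*4) + 1 = -8*(-15/14) + 1 = 60/7 + 1 = 67/7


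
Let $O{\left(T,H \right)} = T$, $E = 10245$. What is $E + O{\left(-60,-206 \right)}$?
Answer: $10185$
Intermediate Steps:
$E + O{\left(-60,-206 \right)} = 10245 - 60 = 10185$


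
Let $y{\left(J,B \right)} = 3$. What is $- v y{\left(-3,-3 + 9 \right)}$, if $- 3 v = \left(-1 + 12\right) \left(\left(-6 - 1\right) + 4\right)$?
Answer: $-33$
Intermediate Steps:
$v = 11$ ($v = - \frac{\left(-1 + 12\right) \left(\left(-6 - 1\right) + 4\right)}{3} = - \frac{11 \left(-7 + 4\right)}{3} = - \frac{11 \left(-3\right)}{3} = \left(- \frac{1}{3}\right) \left(-33\right) = 11$)
$- v y{\left(-3,-3 + 9 \right)} = - 11 \cdot 3 = \left(-1\right) 33 = -33$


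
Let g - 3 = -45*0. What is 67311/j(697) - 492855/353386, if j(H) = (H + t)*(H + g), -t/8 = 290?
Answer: -8844232281/6083058100 ≈ -1.4539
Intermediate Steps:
t = -2320 (t = -8*290 = -2320)
g = 3 (g = 3 - 45*0 = 3 + 0 = 3)
j(H) = (-2320 + H)*(3 + H) (j(H) = (H - 2320)*(H + 3) = (-2320 + H)*(3 + H))
67311/j(697) - 492855/353386 = 67311/(-6960 + 697² - 2317*697) - 492855/353386 = 67311/(-6960 + 485809 - 1614949) - 492855*1/353386 = 67311/(-1136100) - 44805/32126 = 67311*(-1/1136100) - 44805/32126 = -22437/378700 - 44805/32126 = -8844232281/6083058100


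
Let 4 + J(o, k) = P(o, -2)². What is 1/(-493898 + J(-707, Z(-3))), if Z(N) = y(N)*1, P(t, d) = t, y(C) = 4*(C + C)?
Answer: 1/5947 ≈ 0.00016815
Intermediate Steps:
y(C) = 8*C (y(C) = 4*(2*C) = 8*C)
Z(N) = 8*N (Z(N) = (8*N)*1 = 8*N)
J(o, k) = -4 + o²
1/(-493898 + J(-707, Z(-3))) = 1/(-493898 + (-4 + (-707)²)) = 1/(-493898 + (-4 + 499849)) = 1/(-493898 + 499845) = 1/5947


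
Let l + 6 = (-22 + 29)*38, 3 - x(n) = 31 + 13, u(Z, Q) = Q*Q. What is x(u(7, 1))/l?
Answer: -41/260 ≈ -0.15769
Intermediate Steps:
u(Z, Q) = Q²
x(n) = -41 (x(n) = 3 - (31 + 13) = 3 - 1*44 = 3 - 44 = -41)
l = 260 (l = -6 + (-22 + 29)*38 = -6 + 7*38 = -6 + 266 = 260)
x(u(7, 1))/l = -41/260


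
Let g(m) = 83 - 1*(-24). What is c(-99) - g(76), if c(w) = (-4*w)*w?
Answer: -39311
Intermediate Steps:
c(w) = -4*w**2
g(m) = 107 (g(m) = 83 + 24 = 107)
c(-99) - g(76) = -4*(-99)**2 - 1*107 = -4*9801 - 107 = -39204 - 107 = -39311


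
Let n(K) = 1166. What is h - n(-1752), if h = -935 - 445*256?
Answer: -116021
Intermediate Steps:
h = -114855 (h = -935 - 113920 = -114855)
h - n(-1752) = -114855 - 1*1166 = -114855 - 1166 = -116021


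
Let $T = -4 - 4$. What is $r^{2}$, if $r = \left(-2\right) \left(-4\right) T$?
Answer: $4096$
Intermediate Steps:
$T = -8$ ($T = -4 - 4 = -8$)
$r = -64$ ($r = \left(-2\right) \left(-4\right) \left(-8\right) = 8 \left(-8\right) = -64$)
$r^{2} = \left(-64\right)^{2} = 4096$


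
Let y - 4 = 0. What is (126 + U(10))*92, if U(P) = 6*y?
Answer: 13800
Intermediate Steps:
y = 4 (y = 4 + 0 = 4)
U(P) = 24 (U(P) = 6*4 = 24)
(126 + U(10))*92 = (126 + 24)*92 = 150*92 = 13800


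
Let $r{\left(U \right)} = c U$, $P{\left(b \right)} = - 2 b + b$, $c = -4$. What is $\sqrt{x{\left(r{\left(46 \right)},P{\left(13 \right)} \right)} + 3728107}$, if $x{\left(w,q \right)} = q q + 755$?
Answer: $\sqrt{3729031} \approx 1931.1$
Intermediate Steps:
$P{\left(b \right)} = - b$
$r{\left(U \right)} = - 4 U$
$x{\left(w,q \right)} = 755 + q^{2}$ ($x{\left(w,q \right)} = q^{2} + 755 = 755 + q^{2}$)
$\sqrt{x{\left(r{\left(46 \right)},P{\left(13 \right)} \right)} + 3728107} = \sqrt{\left(755 + \left(\left(-1\right) 13\right)^{2}\right) + 3728107} = \sqrt{\left(755 + \left(-13\right)^{2}\right) + 3728107} = \sqrt{\left(755 + 169\right) + 3728107} = \sqrt{924 + 3728107} = \sqrt{3729031}$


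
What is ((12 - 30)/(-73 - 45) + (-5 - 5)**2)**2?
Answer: 34916281/3481 ≈ 10031.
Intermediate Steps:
((12 - 30)/(-73 - 45) + (-5 - 5)**2)**2 = (-18/(-118) + (-10)**2)**2 = (-18*(-1/118) + 100)**2 = (9/59 + 100)**2 = (5909/59)**2 = 34916281/3481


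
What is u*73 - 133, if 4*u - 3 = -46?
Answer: -3671/4 ≈ -917.75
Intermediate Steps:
u = -43/4 (u = ¾ + (¼)*(-46) = ¾ - 23/2 = -43/4 ≈ -10.750)
u*73 - 133 = -43/4*73 - 133 = -3139/4 - 133 = -3671/4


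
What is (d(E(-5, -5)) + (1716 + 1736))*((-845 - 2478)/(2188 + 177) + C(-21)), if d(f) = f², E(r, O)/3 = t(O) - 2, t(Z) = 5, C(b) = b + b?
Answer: -362673049/2365 ≈ -1.5335e+5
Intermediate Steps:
C(b) = 2*b
E(r, O) = 9 (E(r, O) = 3*(5 - 2) = 3*3 = 9)
(d(E(-5, -5)) + (1716 + 1736))*((-845 - 2478)/(2188 + 177) + C(-21)) = (9² + (1716 + 1736))*((-845 - 2478)/(2188 + 177) + 2*(-21)) = (81 + 3452)*(-3323/2365 - 42) = 3533*(-3323*1/2365 - 42) = 3533*(-3323/2365 - 42) = 3533*(-102653/2365) = -362673049/2365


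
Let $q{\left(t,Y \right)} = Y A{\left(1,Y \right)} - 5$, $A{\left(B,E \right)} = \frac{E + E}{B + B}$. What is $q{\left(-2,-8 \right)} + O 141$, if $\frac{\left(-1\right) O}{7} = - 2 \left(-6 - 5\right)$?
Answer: $-21655$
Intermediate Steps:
$A{\left(B,E \right)} = \frac{E}{B}$ ($A{\left(B,E \right)} = \frac{2 E}{2 B} = 2 E \frac{1}{2 B} = \frac{E}{B}$)
$O = -154$ ($O = - 7 \left(- 2 \left(-6 - 5\right)\right) = - 7 \left(\left(-2\right) \left(-11\right)\right) = \left(-7\right) 22 = -154$)
$q{\left(t,Y \right)} = -5 + Y^{2}$ ($q{\left(t,Y \right)} = Y \frac{Y}{1} - 5 = Y Y 1 - 5 = Y Y - 5 = Y^{2} - 5 = -5 + Y^{2}$)
$q{\left(-2,-8 \right)} + O 141 = \left(-5 + \left(-8\right)^{2}\right) - 21714 = \left(-5 + 64\right) - 21714 = 59 - 21714 = -21655$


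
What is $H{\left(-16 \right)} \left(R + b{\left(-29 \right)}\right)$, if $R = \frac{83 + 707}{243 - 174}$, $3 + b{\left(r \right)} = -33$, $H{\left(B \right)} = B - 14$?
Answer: $\frac{16940}{23} \approx 736.52$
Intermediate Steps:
$H{\left(B \right)} = -14 + B$
$b{\left(r \right)} = -36$ ($b{\left(r \right)} = -3 - 33 = -36$)
$R = \frac{790}{69} \approx 11.449$
$H{\left(-16 \right)} \left(R + b{\left(-29 \right)}\right) = \left(-14 - 16\right) \left(\frac{790}{69} - 36\right) = \left(-30\right) \left(- \frac{1694}{69}\right) = \frac{16940}{23}$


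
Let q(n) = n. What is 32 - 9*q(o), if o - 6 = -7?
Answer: 41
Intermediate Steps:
o = -1 (o = 6 - 7 = -1)
32 - 9*q(o) = 32 - 9*(-1) = 32 + 9 = 41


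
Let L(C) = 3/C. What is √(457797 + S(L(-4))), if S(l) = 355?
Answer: 2*√114538 ≈ 676.87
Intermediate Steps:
√(457797 + S(L(-4))) = √(457797 + 355) = √458152 = 2*√114538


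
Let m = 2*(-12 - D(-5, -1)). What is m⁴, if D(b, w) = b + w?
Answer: 20736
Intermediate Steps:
m = -12 (m = 2*(-12 - (-5 - 1)) = 2*(-12 - 1*(-6)) = 2*(-12 + 6) = 2*(-6) = -12)
m⁴ = (-12)⁴ = 20736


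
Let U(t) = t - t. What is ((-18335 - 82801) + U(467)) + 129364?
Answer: 28228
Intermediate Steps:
U(t) = 0
((-18335 - 82801) + U(467)) + 129364 = ((-18335 - 82801) + 0) + 129364 = (-101136 + 0) + 129364 = -101136 + 129364 = 28228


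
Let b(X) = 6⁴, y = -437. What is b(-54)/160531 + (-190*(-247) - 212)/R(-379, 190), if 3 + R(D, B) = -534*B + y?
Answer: -3683812429/8179054450 ≈ -0.45040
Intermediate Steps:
R(D, B) = -440 - 534*B (R(D, B) = -3 + (-534*B - 437) = -3 + (-437 - 534*B) = -440 - 534*B)
b(X) = 1296
b(-54)/160531 + (-190*(-247) - 212)/R(-379, 190) = 1296/160531 + (-190*(-247) - 212)/(-440 - 534*190) = 1296*(1/160531) + (46930 - 212)/(-440 - 101460) = 1296/160531 + 46718/(-101900) = 1296/160531 + 46718*(-1/101900) = 1296/160531 - 23359/50950 = -3683812429/8179054450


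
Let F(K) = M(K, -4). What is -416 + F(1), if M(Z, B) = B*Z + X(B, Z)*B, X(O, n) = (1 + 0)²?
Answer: -424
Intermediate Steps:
X(O, n) = 1 (X(O, n) = 1² = 1)
M(Z, B) = B + B*Z (M(Z, B) = B*Z + 1*B = B*Z + B = B + B*Z)
F(K) = -4 - 4*K (F(K) = -4*(1 + K) = -4 - 4*K)
-416 + F(1) = -416 + (-4 - 4*1) = -416 + (-4 - 4) = -416 - 8 = -424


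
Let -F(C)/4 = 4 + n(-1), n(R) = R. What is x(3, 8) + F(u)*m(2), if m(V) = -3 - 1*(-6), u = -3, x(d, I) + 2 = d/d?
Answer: -37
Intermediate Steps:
x(d, I) = -1 (x(d, I) = -2 + d/d = -2 + 1 = -1)
m(V) = 3 (m(V) = -3 + 6 = 3)
F(C) = -12 (F(C) = -4*(4 - 1) = -4*3 = -12)
x(3, 8) + F(u)*m(2) = -1 - 12*3 = -1 - 36 = -37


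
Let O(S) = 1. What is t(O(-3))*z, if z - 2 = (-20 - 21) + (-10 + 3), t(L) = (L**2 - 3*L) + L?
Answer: 46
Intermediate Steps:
t(L) = L**2 - 2*L
z = -46 (z = 2 + ((-20 - 21) + (-10 + 3)) = 2 + (-41 - 7) = 2 - 48 = -46)
t(O(-3))*z = (1*(-2 + 1))*(-46) = (1*(-1))*(-46) = -1*(-46) = 46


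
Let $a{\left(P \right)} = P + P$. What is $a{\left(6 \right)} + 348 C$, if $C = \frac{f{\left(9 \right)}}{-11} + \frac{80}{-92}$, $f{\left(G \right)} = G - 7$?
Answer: $- \frac{89532}{253} \approx -353.88$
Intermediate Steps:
$f{\left(G \right)} = -7 + G$
$a{\left(P \right)} = 2 P$
$C = - \frac{266}{253}$ ($C = \frac{-7 + 9}{-11} + \frac{80}{-92} = 2 \left(- \frac{1}{11}\right) + 80 \left(- \frac{1}{92}\right) = - \frac{2}{11} - \frac{20}{23} = - \frac{266}{253} \approx -1.0514$)
$a{\left(6 \right)} + 348 C = 2 \cdot 6 + 348 \left(- \frac{266}{253}\right) = 12 - \frac{92568}{253} = - \frac{89532}{253}$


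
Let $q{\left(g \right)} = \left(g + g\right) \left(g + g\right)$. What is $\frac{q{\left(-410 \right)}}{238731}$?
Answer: $\frac{672400}{238731} \approx 2.8166$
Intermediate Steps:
$q{\left(g \right)} = 4 g^{2}$ ($q{\left(g \right)} = 2 g 2 g = 4 g^{2}$)
$\frac{q{\left(-410 \right)}}{238731} = \frac{4 \left(-410\right)^{2}}{238731} = 4 \cdot 168100 \cdot \frac{1}{238731} = 672400 \cdot \frac{1}{238731} = \frac{672400}{238731}$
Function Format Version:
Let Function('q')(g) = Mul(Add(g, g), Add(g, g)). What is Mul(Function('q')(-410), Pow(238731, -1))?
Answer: Rational(672400, 238731) ≈ 2.8166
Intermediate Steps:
Function('q')(g) = Mul(4, Pow(g, 2)) (Function('q')(g) = Mul(Mul(2, g), Mul(2, g)) = Mul(4, Pow(g, 2)))
Mul(Function('q')(-410), Pow(238731, -1)) = Mul(Mul(4, Pow(-410, 2)), Pow(238731, -1)) = Mul(Mul(4, 168100), Rational(1, 238731)) = Mul(672400, Rational(1, 238731)) = Rational(672400, 238731)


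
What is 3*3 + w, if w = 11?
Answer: 20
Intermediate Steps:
3*3 + w = 3*3 + 11 = 9 + 11 = 20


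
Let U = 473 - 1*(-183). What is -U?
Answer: -656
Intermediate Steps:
U = 656 (U = 473 + 183 = 656)
-U = -1*656 = -656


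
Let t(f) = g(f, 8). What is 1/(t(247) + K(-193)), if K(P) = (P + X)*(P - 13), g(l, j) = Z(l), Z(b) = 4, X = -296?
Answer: 1/100738 ≈ 9.9267e-6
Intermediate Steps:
g(l, j) = 4
t(f) = 4
K(P) = (-296 + P)*(-13 + P) (K(P) = (P - 296)*(P - 13) = (-296 + P)*(-13 + P))
1/(t(247) + K(-193)) = 1/(4 + (3848 + (-193)² - 309*(-193))) = 1/(4 + (3848 + 37249 + 59637)) = 1/(4 + 100734) = 1/100738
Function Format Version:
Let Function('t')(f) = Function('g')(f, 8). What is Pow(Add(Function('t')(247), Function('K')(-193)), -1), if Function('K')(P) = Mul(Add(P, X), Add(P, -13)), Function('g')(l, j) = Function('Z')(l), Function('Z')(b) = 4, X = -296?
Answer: Rational(1, 100738) ≈ 9.9267e-6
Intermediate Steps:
Function('g')(l, j) = 4
Function('t')(f) = 4
Function('K')(P) = Mul(Add(-296, P), Add(-13, P)) (Function('K')(P) = Mul(Add(P, -296), Add(P, -13)) = Mul(Add(-296, P), Add(-13, P)))
Pow(Add(Function('t')(247), Function('K')(-193)), -1) = Pow(Add(4, Add(3848, Pow(-193, 2), Mul(-309, -193))), -1) = Pow(Add(4, Add(3848, 37249, 59637)), -1) = Pow(Add(4, 100734), -1) = Pow(100738, -1) = Rational(1, 100738)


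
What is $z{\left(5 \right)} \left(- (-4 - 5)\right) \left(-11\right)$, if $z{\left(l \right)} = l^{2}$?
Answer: $-2475$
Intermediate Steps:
$z{\left(5 \right)} \left(- (-4 - 5)\right) \left(-11\right) = 5^{2} \left(- (-4 - 5)\right) \left(-11\right) = 25 \left(\left(-1\right) \left(-9\right)\right) \left(-11\right) = 25 \cdot 9 \left(-11\right) = 225 \left(-11\right) = -2475$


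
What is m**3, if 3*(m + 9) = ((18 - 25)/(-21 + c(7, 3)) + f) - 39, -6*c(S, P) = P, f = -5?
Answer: -1039509197/79507 ≈ -13074.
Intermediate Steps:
c(S, P) = -P/6
m = -1013/43 (m = -9 + (((18 - 25)/(-21 - 1/6*3) - 5) - 39)/3 = -9 + ((-7/(-21 - 1/2) - 5) - 39)/3 = -9 + ((-7/(-43/2) - 5) - 39)/3 = -9 + ((-7*(-2/43) - 5) - 39)/3 = -9 + ((14/43 - 5) - 39)/3 = -9 + (-201/43 - 39)/3 = -9 + (1/3)*(-1878/43) = -9 - 626/43 = -1013/43 ≈ -23.558)
m**3 = (-1013/43)**3 = -1039509197/79507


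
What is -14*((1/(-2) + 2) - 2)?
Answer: 7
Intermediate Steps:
-14*((1/(-2) + 2) - 2) = -14*((-½ + 2) - 2) = -14*(3/2 - 2) = -14*(-½) = 7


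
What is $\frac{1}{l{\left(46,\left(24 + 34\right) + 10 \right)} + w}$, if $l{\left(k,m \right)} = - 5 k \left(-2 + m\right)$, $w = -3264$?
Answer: $- \frac{1}{18444} \approx -5.4218 \cdot 10^{-5}$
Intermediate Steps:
$l{\left(k,m \right)} = - 5 k \left(-2 + m\right)$
$\frac{1}{l{\left(46,\left(24 + 34\right) + 10 \right)} + w} = \frac{1}{5 \cdot 46 \left(2 - \left(\left(24 + 34\right) + 10\right)\right) - 3264} = \frac{1}{5 \cdot 46 \left(2 - \left(58 + 10\right)\right) - 3264} = \frac{1}{5 \cdot 46 \left(2 - 68\right) - 3264} = \frac{1}{5 \cdot 46 \left(-66\right) - 3264} = \frac{1}{-15180 - 3264} = \frac{1}{-18444} = - \frac{1}{18444}$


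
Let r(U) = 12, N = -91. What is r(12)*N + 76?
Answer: -1016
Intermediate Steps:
r(12)*N + 76 = 12*(-91) + 76 = -1092 + 76 = -1016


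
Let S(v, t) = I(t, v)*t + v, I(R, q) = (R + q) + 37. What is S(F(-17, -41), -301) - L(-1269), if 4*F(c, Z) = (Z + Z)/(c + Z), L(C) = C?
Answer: 2338182/29 ≈ 80627.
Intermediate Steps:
F(c, Z) = Z/(2*(Z + c)) (F(c, Z) = ((Z + Z)/(c + Z))/4 = ((2*Z)/(Z + c))/4 = (2*Z/(Z + c))/4 = Z/(2*(Z + c)))
I(R, q) = 37 + R + q
S(v, t) = v + t*(37 + t + v) (S(v, t) = (37 + t + v)*t + v = t*(37 + t + v) + v = v + t*(37 + t + v))
S(F(-17, -41), -301) - L(-1269) = ((½)*(-41)/(-41 - 17) - 301*(37 - 301 + (½)*(-41)/(-41 - 17))) - 1*(-1269) = ((½)*(-41)/(-58) - 301*(37 - 301 + (½)*(-41)/(-58))) + 1269 = ((½)*(-41)*(-1/58) - 301*(37 - 301 + (½)*(-41)*(-1/58))) + 1269 = (41/116 - 301*(37 - 301 + 41/116)) + 1269 = (41/116 - 301*(-30583/116)) + 1269 = (41/116 + 9205483/116) + 1269 = 2301381/29 + 1269 = 2338182/29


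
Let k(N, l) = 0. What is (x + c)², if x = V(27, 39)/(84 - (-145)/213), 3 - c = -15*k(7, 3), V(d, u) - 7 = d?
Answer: 13024881/1125721 ≈ 11.570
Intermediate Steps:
V(d, u) = 7 + d
c = 3 (c = 3 - (-15)*0 = 3 - 1*0 = 3 + 0 = 3)
x = 426/1061 (x = (7 + 27)/(84 - (-145)/213) = 34/(84 - (-145)/213) = 34/(84 - 1*(-145/213)) = 34/(84 + 145/213) = 34/(18037/213) = 34*(213/18037) = 426/1061 ≈ 0.40151)
(x + c)² = (426/1061 + 3)² = (3609/1061)² = 13024881/1125721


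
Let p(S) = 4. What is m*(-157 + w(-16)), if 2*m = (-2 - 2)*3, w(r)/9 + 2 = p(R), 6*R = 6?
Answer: 834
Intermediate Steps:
R = 1 (R = (⅙)*6 = 1)
w(r) = 18 (w(r) = -18 + 9*4 = -18 + 36 = 18)
m = -6 (m = ((-2 - 2)*3)/2 = (-4*3)/2 = (½)*(-12) = -6)
m*(-157 + w(-16)) = -6*(-157 + 18) = -6*(-139) = 834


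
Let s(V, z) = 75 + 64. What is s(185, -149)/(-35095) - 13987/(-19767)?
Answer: 488126152/693722865 ≈ 0.70363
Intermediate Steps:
s(V, z) = 139
s(185, -149)/(-35095) - 13987/(-19767) = 139/(-35095) - 13987/(-19767) = 139*(-1/35095) - 13987*(-1/19767) = -139/35095 + 13987/19767 = 488126152/693722865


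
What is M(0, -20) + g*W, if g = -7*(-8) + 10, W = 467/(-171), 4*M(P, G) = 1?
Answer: -41039/228 ≈ -180.00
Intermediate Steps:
M(P, G) = ¼ (M(P, G) = (¼)*1 = ¼)
W = -467/171 (W = 467*(-1/171) = -467/171 ≈ -2.7310)
g = 66 (g = 56 + 10 = 66)
M(0, -20) + g*W = ¼ + 66*(-467/171) = ¼ - 10274/57 = -41039/228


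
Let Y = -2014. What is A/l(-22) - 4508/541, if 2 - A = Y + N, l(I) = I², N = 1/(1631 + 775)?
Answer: -2625466237/629996664 ≈ -4.1674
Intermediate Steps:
N = 1/2406 ≈ 0.00041563
A = 4850495/2406 (A = 2 - (-2014 + 1/2406) = 2 - 1*(-4845683/2406) = 2 + 4845683/2406 = 4850495/2406 ≈ 2016.0)
A/l(-22) - 4508/541 = 4850495/(2406*((-22)²)) - 4508/541 = (4850495/2406)/484 - 4508*1/541 = (4850495/2406)*(1/484) - 4508/541 = 4850495/1164504 - 4508/541 = -2625466237/629996664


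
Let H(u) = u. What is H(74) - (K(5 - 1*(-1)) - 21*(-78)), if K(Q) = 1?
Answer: -1565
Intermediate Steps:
H(74) - (K(5 - 1*(-1)) - 21*(-78)) = 74 - (1 - 21*(-78)) = 74 - (1 + 1638) = 74 - 1*1639 = 74 - 1639 = -1565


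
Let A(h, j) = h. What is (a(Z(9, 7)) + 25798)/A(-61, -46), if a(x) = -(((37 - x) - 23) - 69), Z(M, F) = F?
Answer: -25860/61 ≈ -423.93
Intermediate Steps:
a(x) = 55 + x (a(x) = -((14 - x) - 69) = -(-55 - x) = 55 + x)
(a(Z(9, 7)) + 25798)/A(-61, -46) = ((55 + 7) + 25798)/(-61) = (62 + 25798)*(-1/61) = 25860*(-1/61) = -25860/61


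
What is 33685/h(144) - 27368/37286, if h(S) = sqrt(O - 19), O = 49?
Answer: -13684/18643 + 6737*sqrt(30)/6 ≈ 6149.3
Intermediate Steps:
h(S) = sqrt(30) (h(S) = sqrt(49 - 19) = sqrt(30))
33685/h(144) - 27368/37286 = 33685/(sqrt(30)) - 27368/37286 = 33685*(sqrt(30)/30) - 27368*1/37286 = 6737*sqrt(30)/6 - 13684/18643 = -13684/18643 + 6737*sqrt(30)/6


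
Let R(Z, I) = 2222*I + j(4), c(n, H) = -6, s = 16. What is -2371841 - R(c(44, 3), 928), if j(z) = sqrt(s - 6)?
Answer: -4433857 - sqrt(10) ≈ -4.4339e+6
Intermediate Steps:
j(z) = sqrt(10) (j(z) = sqrt(16 - 6) = sqrt(10))
R(Z, I) = sqrt(10) + 2222*I (R(Z, I) = 2222*I + sqrt(10) = sqrt(10) + 2222*I)
-2371841 - R(c(44, 3), 928) = -2371841 - (sqrt(10) + 2222*928) = -2371841 - (sqrt(10) + 2062016) = -2371841 - (2062016 + sqrt(10)) = -2371841 + (-2062016 - sqrt(10)) = -4433857 - sqrt(10)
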